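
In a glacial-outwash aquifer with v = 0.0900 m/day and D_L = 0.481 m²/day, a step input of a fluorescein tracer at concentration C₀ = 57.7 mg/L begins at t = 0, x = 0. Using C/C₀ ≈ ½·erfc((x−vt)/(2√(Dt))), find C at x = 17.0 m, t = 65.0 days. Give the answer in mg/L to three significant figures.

For a continuous step input, C/C₀ ≈ ½·erfc((x−vt)/(2√(Dt))).
vt = 0.0900 × 65.0 = 5.85 m and 2√(Dt) = 2√(0.481 × 65.0) = 11.18 m.
Argument (x−vt)/(2√(Dt)) = (17.0 − 5.85)/11.18 = 0.9973; ½·erfc(0.9973) = 0.07921.
C = 57.7 × 0.07921 = 4.57 mg/L.

4.57 mg/L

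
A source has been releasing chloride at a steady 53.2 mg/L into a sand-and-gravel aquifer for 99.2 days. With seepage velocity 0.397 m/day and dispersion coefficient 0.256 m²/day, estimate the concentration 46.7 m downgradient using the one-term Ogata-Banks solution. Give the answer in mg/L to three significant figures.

8.10 mg/L

For a continuous step input, C/C₀ ≈ ½·erfc((x−vt)/(2√(Dt))).
vt = 0.397 × 99.2 = 39.3824 m and 2√(Dt) = 2√(0.256 × 99.2) = 10.08 m.
Argument (x−vt)/(2√(Dt)) = (46.7 − 39.3824)/10.08 = 0.7260; ½·erfc(0.7260) = 0.1523.
C = 53.2 × 0.1523 = 8.10 mg/L.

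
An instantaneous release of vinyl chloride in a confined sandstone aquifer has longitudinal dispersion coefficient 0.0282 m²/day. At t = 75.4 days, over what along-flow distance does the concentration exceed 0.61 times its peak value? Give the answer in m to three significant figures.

The plume is Gaussian with σ = √(2Dt) = √(2 × 0.0282 × 75.4) = 2.062 m.
C/C_peak = exp(−Δx²/(2σ²)) = 0.61 ⇒ Δx = σ·√(−2 ln 0.61) = 2.062 × 0.9943 = 2.050 m.
Width = 2Δx = 4.10 m.

4.10 m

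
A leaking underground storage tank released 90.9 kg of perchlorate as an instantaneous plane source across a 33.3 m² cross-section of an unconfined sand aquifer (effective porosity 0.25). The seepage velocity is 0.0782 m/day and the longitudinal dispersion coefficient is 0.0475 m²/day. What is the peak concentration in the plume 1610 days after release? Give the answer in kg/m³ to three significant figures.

The peak of an instantaneous 1D plume sits at x = vt; there the Gaussian factor is 1 and C_max = M/(n_e·A·√(4πDt)), where n_e·A is the pore area the mass is dissolved in.
√(4πDt) = √(4π × 0.0475 × 1610) = 31.00 m, so C_max = 90.9/(0.25 × 33.3 × 31.00) = 0.352 kg/m³.

0.352 kg/m³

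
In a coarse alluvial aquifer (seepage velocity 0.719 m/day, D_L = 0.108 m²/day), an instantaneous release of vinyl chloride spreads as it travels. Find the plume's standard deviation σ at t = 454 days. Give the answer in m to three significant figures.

Dispersive spreading gives a Gaussian with σ² = 2Dt; advection only shifts the center.
σ = √(2 × 0.108 × 454) = 9.90 m.

9.90 m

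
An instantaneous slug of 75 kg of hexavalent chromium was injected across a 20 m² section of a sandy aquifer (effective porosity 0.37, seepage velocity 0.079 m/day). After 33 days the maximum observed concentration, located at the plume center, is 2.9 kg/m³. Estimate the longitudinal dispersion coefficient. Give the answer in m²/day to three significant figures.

At the plume center C_max = M/(n_e·A·√(4πDt)), so D = M²/(4πt·(n_e·A·C_max)²).
n_e·A·C_max = 0.37 × 20 × 2.9 = 21.46 kg/m.
D = 75²/(4π × 33 × 21.46²) = 0.0295 m²/day.

0.0295 m²/day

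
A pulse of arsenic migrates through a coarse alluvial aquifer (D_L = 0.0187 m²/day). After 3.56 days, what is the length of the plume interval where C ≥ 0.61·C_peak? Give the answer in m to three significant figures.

0.726 m

The plume is Gaussian with σ = √(2Dt) = √(2 × 0.0187 × 3.56) = 0.3649 m.
C/C_peak = exp(−Δx²/(2σ²)) = 0.61 ⇒ Δx = σ·√(−2 ln 0.61) = 0.3649 × 0.9943 = 0.3628 m.
Width = 2Δx = 0.726 m.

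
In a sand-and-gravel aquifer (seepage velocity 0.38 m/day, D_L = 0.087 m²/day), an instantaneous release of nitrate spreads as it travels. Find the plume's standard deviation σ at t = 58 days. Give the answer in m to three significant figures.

3.18 m

Dispersive spreading gives a Gaussian with σ² = 2Dt; advection only shifts the center.
σ = √(2 × 0.087 × 58) = 3.18 m.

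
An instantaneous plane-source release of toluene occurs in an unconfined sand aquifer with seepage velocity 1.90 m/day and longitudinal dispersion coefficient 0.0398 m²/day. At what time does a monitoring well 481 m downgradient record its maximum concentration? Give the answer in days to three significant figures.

253 days

For the 1D instantaneous-source solution, setting ∂C/∂t = 0 at fixed x gives v²t² + 2Dt − x² = 0, so t = (√(D² + v²x²) − D)/v².
√(D² + v²x²) = √(0.0398² + 1.90² × 481²) = 913.9; v² = 3.61.
t = (913.9 − 0.0398)/3.61 = 253 days (vs. the pure-advection estimate x/v = 253 d).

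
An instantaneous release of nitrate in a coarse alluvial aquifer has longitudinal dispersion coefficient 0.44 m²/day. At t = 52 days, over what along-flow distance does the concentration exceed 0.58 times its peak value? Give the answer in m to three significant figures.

The plume is Gaussian with σ = √(2Dt) = √(2 × 0.44 × 52) = 6.765 m.
C/C_peak = exp(−Δx²/(2σ²)) = 0.58 ⇒ Δx = σ·√(−2 ln 0.58) = 6.765 × 1.044 = 7.063 m.
Width = 2Δx = 14.1 m.

14.1 m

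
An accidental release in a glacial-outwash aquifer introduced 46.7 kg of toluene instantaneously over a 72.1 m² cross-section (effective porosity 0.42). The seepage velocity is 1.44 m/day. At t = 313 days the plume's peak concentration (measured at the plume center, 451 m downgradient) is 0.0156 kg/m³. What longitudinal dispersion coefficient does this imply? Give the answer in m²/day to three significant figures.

At the plume center C_max = M/(n_e·A·√(4πDt)), so D = M²/(4πt·(n_e·A·C_max)²).
n_e·A·C_max = 0.42 × 72.1 × 0.0156 = 0.4724 kg/m.
D = 46.7²/(4π × 313 × 0.4724²) = 2.48 m²/day.

2.48 m²/day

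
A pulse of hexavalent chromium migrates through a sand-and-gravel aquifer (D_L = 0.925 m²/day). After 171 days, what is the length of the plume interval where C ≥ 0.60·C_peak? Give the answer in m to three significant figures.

The plume is Gaussian with σ = √(2Dt) = √(2 × 0.925 × 171) = 17.79 m.
C/C_peak = exp(−Δx²/(2σ²)) = 0.60 ⇒ Δx = σ·√(−2 ln 0.60) = 17.79 × 1.011 = 17.99 m.
Width = 2Δx = 36.0 m.

36.0 m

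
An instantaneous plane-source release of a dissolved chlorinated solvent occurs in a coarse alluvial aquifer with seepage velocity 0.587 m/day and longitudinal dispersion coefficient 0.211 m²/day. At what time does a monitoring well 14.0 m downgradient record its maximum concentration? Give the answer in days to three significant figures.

For the 1D instantaneous-source solution, setting ∂C/∂t = 0 at fixed x gives v²t² + 2Dt − x² = 0, so t = (√(D² + v²x²) − D)/v².
√(D² + v²x²) = √(0.211² + 0.587² × 14.0²) = 8.221; v² = 0.344569.
t = (8.221 − 0.211)/0.344569 = 23.2 days (vs. the pure-advection estimate x/v = 23.9 d).

23.2 days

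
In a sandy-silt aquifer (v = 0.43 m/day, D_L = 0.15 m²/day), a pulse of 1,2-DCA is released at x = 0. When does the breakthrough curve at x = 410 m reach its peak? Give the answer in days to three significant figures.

For the 1D instantaneous-source solution, setting ∂C/∂t = 0 at fixed x gives v²t² + 2Dt − x² = 0, so t = (√(D² + v²x²) − D)/v².
√(D² + v²x²) = √(0.15² + 0.43² × 410²) = 176.3; v² = 0.1849.
t = (176.3 − 0.15)/0.1849 = 953 days (vs. the pure-advection estimate x/v = 953 d).

953 days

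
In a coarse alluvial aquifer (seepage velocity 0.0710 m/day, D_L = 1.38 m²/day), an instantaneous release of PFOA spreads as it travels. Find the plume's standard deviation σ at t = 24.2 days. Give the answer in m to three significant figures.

Dispersive spreading gives a Gaussian with σ² = 2Dt; advection only shifts the center.
σ = √(2 × 1.38 × 24.2) = 8.17 m.

8.17 m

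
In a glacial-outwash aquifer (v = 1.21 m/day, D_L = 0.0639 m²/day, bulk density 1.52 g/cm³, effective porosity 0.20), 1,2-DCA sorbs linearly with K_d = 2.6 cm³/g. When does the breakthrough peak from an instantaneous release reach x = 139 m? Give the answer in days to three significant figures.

2380 days

Retardation factor R = 1 + ρ_b·K_d/n = 1 + 1.52 × 2.6/0.20 = 20.76.
Sorption retards both mechanisms: v_R = v/R = 0.05829 m/day, D_R = D/R = 0.003078 m²/day.
Peak time from v_R²t² + 2D_R t − x² = 0: t = (√(D_R² + v_R²x²) − D_R)/v_R².
√(D_R² + v_R²x²) = √(0.003078² + 0.05829² × 139²) = 8.102; v_R² = 0.003398.
t = (8.102 − 0.003078)/0.003398 = 2380 days.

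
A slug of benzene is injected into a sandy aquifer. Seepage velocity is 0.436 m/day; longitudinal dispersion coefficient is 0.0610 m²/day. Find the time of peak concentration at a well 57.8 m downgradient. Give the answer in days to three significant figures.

For the 1D instantaneous-source solution, setting ∂C/∂t = 0 at fixed x gives v²t² + 2Dt − x² = 0, so t = (√(D² + v²x²) − D)/v².
√(D² + v²x²) = √(0.0610² + 0.436² × 57.8²) = 25.20; v² = 0.190096.
t = (25.20 − 0.0610)/0.190096 = 132 days (vs. the pure-advection estimate x/v = 133 d).

132 days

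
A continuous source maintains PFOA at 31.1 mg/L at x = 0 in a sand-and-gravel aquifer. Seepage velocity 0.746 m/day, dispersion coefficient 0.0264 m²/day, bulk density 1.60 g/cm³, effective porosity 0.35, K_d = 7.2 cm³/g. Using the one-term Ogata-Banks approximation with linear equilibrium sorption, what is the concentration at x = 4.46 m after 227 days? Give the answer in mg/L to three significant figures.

Retardation factor R = 1 + ρ_b·K_d/n = 1 + 1.60 × 7.2/0.35 = 33.91.
Sorption retards both mechanisms: v_R = v/R = 0.02200 m/day, D_R = D/R = 0.0007785 m²/day.
v_R·t = 0.02200 × 227 = 4.994 m; 2√(D_R t) = 0.8408 m; argument = (4.46 − 4.994)/0.8408 = -0.6351.
C = C₀ × ½·erfc(-0.6351) = 31.1 × 0.8155 = 25.4 mg/L.

25.4 mg/L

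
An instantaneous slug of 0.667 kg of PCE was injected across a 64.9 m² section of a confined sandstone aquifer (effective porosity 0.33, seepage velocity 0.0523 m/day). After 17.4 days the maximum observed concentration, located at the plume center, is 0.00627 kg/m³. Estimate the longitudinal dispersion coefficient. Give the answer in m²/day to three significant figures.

0.113 m²/day

At the plume center C_max = M/(n_e·A·√(4πDt)), so D = M²/(4πt·(n_e·A·C_max)²).
n_e·A·C_max = 0.33 × 64.9 × 0.00627 = 0.1343 kg/m.
D = 0.667²/(4π × 17.4 × 0.1343²) = 0.113 m²/day.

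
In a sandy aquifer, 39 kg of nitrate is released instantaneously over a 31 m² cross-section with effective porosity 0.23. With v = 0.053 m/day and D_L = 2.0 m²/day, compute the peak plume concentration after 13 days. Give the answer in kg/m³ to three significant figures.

The peak of an instantaneous 1D plume sits at x = vt; there the Gaussian factor is 1 and C_max = M/(n_e·A·√(4πDt)), where n_e·A is the pore area the mass is dissolved in.
√(4πDt) = √(4π × 2.0 × 13) = 18.08 m, so C_max = 39/(0.23 × 31 × 18.08) = 0.303 kg/m³.

0.303 kg/m³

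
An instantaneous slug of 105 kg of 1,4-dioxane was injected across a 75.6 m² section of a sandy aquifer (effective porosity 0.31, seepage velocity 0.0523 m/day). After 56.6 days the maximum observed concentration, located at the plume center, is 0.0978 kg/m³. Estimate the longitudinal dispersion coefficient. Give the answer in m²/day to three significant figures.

At the plume center C_max = M/(n_e·A·√(4πDt)), so D = M²/(4πt·(n_e·A·C_max)²).
n_e·A·C_max = 0.31 × 75.6 × 0.0978 = 2.292 kg/m.
D = 105²/(4π × 56.6 × 2.292²) = 2.95 m²/day.

2.95 m²/day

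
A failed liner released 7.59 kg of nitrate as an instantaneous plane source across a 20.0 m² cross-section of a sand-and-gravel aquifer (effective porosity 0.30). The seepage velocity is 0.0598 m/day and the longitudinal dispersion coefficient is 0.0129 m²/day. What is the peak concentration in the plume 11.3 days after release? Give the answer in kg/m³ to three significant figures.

The peak of an instantaneous 1D plume sits at x = vt; there the Gaussian factor is 1 and C_max = M/(n_e·A·√(4πDt)), where n_e·A is the pore area the mass is dissolved in.
√(4πDt) = √(4π × 0.0129 × 11.3) = 1.353 m, so C_max = 7.59/(0.30 × 20.0 × 1.353) = 0.935 kg/m³.

0.935 kg/m³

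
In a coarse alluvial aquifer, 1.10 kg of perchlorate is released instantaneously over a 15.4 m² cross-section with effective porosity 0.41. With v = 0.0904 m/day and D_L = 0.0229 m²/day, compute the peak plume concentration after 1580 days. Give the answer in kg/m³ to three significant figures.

0.00817 kg/m³

The peak of an instantaneous 1D plume sits at x = vt; there the Gaussian factor is 1 and C_max = M/(n_e·A·√(4πDt)), where n_e·A is the pore area the mass is dissolved in.
√(4πDt) = √(4π × 0.0229 × 1580) = 21.32 m, so C_max = 1.10/(0.41 × 15.4 × 21.32) = 0.00817 kg/m³.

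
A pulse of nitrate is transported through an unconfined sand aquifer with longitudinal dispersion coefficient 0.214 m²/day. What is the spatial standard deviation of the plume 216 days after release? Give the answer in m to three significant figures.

Dispersive spreading gives a Gaussian with σ² = 2Dt; advection only shifts the center.
σ = √(2 × 0.214 × 216) = 9.61 m.

9.61 m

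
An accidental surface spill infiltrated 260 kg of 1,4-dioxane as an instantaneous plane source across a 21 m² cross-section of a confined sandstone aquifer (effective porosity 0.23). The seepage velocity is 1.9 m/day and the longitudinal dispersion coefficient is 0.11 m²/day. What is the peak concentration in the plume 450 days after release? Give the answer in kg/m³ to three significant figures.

2.16 kg/m³

The peak of an instantaneous 1D plume sits at x = vt; there the Gaussian factor is 1 and C_max = M/(n_e·A·√(4πDt)), where n_e·A is the pore area the mass is dissolved in.
√(4πDt) = √(4π × 0.11 × 450) = 24.94 m, so C_max = 260/(0.23 × 21 × 24.94) = 2.16 kg/m³.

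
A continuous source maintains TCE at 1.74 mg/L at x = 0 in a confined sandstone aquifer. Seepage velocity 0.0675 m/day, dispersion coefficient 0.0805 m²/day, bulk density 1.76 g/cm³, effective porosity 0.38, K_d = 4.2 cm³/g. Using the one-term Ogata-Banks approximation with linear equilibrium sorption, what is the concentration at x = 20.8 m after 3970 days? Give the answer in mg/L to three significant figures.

0.147 mg/L

Retardation factor R = 1 + ρ_b·K_d/n = 1 + 1.76 × 4.2/0.38 = 20.45.
Sorption retards both mechanisms: v_R = v/R = 0.003301 m/day, D_R = D/R = 0.003936 m²/day.
v_R·t = 0.003301 × 3970 = 13.10497 m; 2√(D_R t) = 7.906 m; argument = (20.8 − 13.10497)/7.906 = 0.9733.
C = C₀ × ½·erfc(0.9733) = 1.74 × 0.08434 = 0.147 mg/L.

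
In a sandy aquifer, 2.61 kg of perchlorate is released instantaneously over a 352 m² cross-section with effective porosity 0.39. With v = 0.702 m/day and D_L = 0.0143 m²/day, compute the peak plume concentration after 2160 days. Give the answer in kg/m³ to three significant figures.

The peak of an instantaneous 1D plume sits at x = vt; there the Gaussian factor is 1 and C_max = M/(n_e·A·√(4πDt)), where n_e·A is the pore area the mass is dissolved in.
√(4πDt) = √(4π × 0.0143 × 2160) = 19.70 m, so C_max = 2.61/(0.39 × 352 × 19.70) = 0.000965 kg/m³.

0.000965 kg/m³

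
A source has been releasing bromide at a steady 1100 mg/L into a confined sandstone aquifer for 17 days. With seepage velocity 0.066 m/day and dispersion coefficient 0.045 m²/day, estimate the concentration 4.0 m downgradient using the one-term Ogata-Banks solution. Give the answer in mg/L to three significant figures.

For a continuous step input, C/C₀ ≈ ½·erfc((x−vt)/(2√(Dt))).
vt = 0.066 × 17 = 1.122 m and 2√(Dt) = 2√(0.045 × 17) = 1.749 m.
Argument (x−vt)/(2√(Dt)) = (4.0 − 1.122)/1.749 = 1.646; ½·erfc(1.646) = 0.009961.
C = 1100 × 0.009961 = 11.0 mg/L.

11.0 mg/L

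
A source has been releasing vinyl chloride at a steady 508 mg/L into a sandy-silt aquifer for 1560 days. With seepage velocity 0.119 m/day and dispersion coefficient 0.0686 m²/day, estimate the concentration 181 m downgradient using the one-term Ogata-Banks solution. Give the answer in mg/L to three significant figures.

For a continuous step input, C/C₀ ≈ ½·erfc((x−vt)/(2√(Dt))).
vt = 0.119 × 1560 = 185.64 m and 2√(Dt) = 2√(0.0686 × 1560) = 20.69 m.
Argument (x−vt)/(2√(Dt)) = (181 − 185.64)/20.69 = -0.2243; ½·erfc(-0.2243) = 0.6245.
C = 508 × 0.6245 = 317 mg/L.

317 mg/L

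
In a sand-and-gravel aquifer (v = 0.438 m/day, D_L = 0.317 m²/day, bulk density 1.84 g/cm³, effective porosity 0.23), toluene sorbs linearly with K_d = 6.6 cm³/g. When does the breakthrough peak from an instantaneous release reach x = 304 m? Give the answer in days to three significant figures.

37300 days

Retardation factor R = 1 + ρ_b·K_d/n = 1 + 1.84 × 6.6/0.23 = 53.80.
Sorption retards both mechanisms: v_R = v/R = 0.008141 m/day, D_R = D/R = 0.005892 m²/day.
Peak time from v_R²t² + 2D_R t − x² = 0: t = (√(D_R² + v_R²x²) − D_R)/v_R².
√(D_R² + v_R²x²) = √(0.005892² + 0.008141² × 304²) = 2.475; v_R² = 6.628e-05.
t = (2.475 − 0.005892)/6.628e-05 = 37300 days.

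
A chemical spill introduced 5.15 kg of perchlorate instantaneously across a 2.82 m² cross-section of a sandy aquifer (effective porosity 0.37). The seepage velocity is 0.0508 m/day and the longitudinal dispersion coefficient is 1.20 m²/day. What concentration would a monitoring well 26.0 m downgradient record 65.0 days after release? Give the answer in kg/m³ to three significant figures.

For an instantaneous plane source, C(x,t) = M/(n_e·A·√(4πDt)) · exp(−(x−vt)²/(4Dt)), with n_e·A the pore (flow) area.
Plume center vt = 0.0508 × 65.0 = 3.302 m, so the well at 26.0 m is 22.698 m downgradient of the peak.
√(4πDt) = 31.31 m, giving peak height M/(n_e·A·√(4πDt)) = 5.15/(0.37 × 2.82 × 31.31) = 0.1576 kg/m³.
(x−vt)²/(4Dt) = (22.698)²/(4 × 1.20 × 65.0) = 1.651; exp(−1.651) = 0.1919.
C = 0.1576 × 0.1919 = 0.0302 kg/m³.

0.0302 kg/m³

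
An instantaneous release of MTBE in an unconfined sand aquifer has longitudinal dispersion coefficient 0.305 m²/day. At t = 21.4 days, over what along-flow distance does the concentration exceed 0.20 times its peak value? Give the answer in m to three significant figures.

The plume is Gaussian with σ = √(2Dt) = √(2 × 0.305 × 21.4) = 3.613 m.
C/C_peak = exp(−Δx²/(2σ²)) = 0.20 ⇒ Δx = σ·√(−2 ln 0.20) = 3.613 × 1.794 = 6.482 m.
Width = 2Δx = 13.0 m.

13.0 m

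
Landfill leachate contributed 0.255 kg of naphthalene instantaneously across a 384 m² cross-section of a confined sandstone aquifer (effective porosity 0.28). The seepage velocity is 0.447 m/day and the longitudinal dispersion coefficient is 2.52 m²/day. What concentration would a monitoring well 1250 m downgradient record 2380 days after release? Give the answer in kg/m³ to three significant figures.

For an instantaneous plane source, C(x,t) = M/(n_e·A·√(4πDt)) · exp(−(x−vt)²/(4Dt)), with n_e·A the pore (flow) area.
Plume center vt = 0.447 × 2380 = 1063.86 m, so the well at 1250 m is 186.14 m downgradient of the peak.
√(4πDt) = 274.5 m, giving peak height M/(n_e·A·√(4πDt)) = 0.255/(0.28 × 384 × 274.5) = 8.640e-06 kg/m³.
(x−vt)²/(4Dt) = (186.14)²/(4 × 2.52 × 2380) = 1.444; exp(−1.444) = 0.2360.
C = 8.640e-06 × 0.2360 = 2.04e-06 kg/m³.

2.04e-06 kg/m³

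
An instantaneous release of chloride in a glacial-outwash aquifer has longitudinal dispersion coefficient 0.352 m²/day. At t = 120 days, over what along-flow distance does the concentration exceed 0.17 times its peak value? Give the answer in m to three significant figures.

34.6 m

The plume is Gaussian with σ = √(2Dt) = √(2 × 0.352 × 120) = 9.191 m.
C/C_peak = exp(−Δx²/(2σ²)) = 0.17 ⇒ Δx = σ·√(−2 ln 0.17) = 9.191 × 1.883 = 17.31 m.
Width = 2Δx = 34.6 m.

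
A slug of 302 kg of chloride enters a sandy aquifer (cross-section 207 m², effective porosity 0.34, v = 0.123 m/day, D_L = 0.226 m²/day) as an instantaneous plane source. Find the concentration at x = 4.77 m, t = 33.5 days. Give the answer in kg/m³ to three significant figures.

0.434 kg/m³

For an instantaneous plane source, C(x,t) = M/(n_e·A·√(4πDt)) · exp(−(x−vt)²/(4Dt)), with n_e·A the pore (flow) area.
Plume center vt = 0.123 × 33.5 = 4.1205 m, so the well at 4.77 m is 0.6495 m downgradient of the peak.
√(4πDt) = 9.754 m, giving peak height M/(n_e·A·√(4πDt)) = 302/(0.34 × 207 × 9.754) = 0.4399 kg/m³.
(x−vt)²/(4Dt) = (0.6495)²/(4 × 0.226 × 33.5) = 0.01393; exp(−0.01393) = 0.9862.
C = 0.4399 × 0.9862 = 0.434 kg/m³.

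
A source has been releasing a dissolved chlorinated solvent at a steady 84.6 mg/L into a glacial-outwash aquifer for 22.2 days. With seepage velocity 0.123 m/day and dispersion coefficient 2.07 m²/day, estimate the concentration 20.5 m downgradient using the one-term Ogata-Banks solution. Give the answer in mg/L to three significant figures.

For a continuous step input, C/C₀ ≈ ½·erfc((x−vt)/(2√(Dt))).
vt = 0.123 × 22.2 = 2.7306 m and 2√(Dt) = 2√(2.07 × 22.2) = 13.56 m.
Argument (x−vt)/(2√(Dt)) = (20.5 − 2.7306)/13.56 = 1.310; ½·erfc(1.310) = 0.03197.
C = 84.6 × 0.03197 = 2.70 mg/L.

2.70 mg/L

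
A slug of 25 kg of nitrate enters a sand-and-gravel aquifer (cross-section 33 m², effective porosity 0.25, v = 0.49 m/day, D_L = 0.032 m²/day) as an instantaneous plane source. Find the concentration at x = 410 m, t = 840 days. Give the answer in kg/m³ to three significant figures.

0.161 kg/m³

For an instantaneous plane source, C(x,t) = M/(n_e·A·√(4πDt)) · exp(−(x−vt)²/(4Dt)), with n_e·A the pore (flow) area.
Plume center vt = 0.49 × 840 = 411.6 m, so the well at 410 m is 1.6 m upgradient of the peak.
√(4πDt) = 18.38 m, giving peak height M/(n_e·A·√(4πDt)) = 25/(0.25 × 33 × 18.38) = 0.1649 kg/m³.
(x−vt)²/(4Dt) = (-1.6)²/(4 × 0.032 × 840) = 0.02381; exp(−0.02381) = 0.9765.
C = 0.1649 × 0.9765 = 0.161 kg/m³.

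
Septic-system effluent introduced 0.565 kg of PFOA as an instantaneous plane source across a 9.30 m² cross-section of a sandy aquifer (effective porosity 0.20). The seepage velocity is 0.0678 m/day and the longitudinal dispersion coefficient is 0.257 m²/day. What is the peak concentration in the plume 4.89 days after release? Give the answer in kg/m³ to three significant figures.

0.0764 kg/m³

The peak of an instantaneous 1D plume sits at x = vt; there the Gaussian factor is 1 and C_max = M/(n_e·A·√(4πDt)), where n_e·A is the pore area the mass is dissolved in.
√(4πDt) = √(4π × 0.257 × 4.89) = 3.974 m, so C_max = 0.565/(0.20 × 9.30 × 3.974) = 0.0764 kg/m³.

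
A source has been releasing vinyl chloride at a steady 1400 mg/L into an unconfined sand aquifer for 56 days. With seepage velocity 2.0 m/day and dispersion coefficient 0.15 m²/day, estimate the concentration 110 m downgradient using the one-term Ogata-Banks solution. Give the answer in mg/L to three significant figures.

For a continuous step input, C/C₀ ≈ ½·erfc((x−vt)/(2√(Dt))).
vt = 2.0 × 56 = 112 m and 2√(Dt) = 2√(0.15 × 56) = 5.797 m.
Argument (x−vt)/(2√(Dt)) = (110 − 112)/5.797 = -0.3450; ½·erfc(-0.3450) = 0.6872.
C = 1400 × 0.6872 = 962 mg/L.

962 mg/L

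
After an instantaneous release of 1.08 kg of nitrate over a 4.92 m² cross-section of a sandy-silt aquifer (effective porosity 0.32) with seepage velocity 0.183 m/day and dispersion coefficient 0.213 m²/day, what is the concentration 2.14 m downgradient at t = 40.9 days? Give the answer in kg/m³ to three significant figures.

0.0289 kg/m³

For an instantaneous plane source, C(x,t) = M/(n_e·A·√(4πDt)) · exp(−(x−vt)²/(4Dt)), with n_e·A the pore (flow) area.
Plume center vt = 0.183 × 40.9 = 7.4847 m, so the well at 2.14 m is 5.3447 m upgradient of the peak.
√(4πDt) = 10.46 m, giving peak height M/(n_e·A·√(4πDt)) = 1.08/(0.32 × 4.92 × 10.46) = 0.06558 kg/m³.
(x−vt)²/(4Dt) = (-5.3447)²/(4 × 0.213 × 40.9) = 0.8198; exp(−0.8198) = 0.4405.
C = 0.06558 × 0.4405 = 0.0289 kg/m³.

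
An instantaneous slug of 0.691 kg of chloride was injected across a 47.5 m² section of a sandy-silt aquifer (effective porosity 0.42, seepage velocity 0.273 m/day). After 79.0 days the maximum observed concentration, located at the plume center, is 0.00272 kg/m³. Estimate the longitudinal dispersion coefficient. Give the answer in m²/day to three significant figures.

At the plume center C_max = M/(n_e·A·√(4πDt)), so D = M²/(4πt·(n_e·A·C_max)²).
n_e·A·C_max = 0.42 × 47.5 × 0.00272 = 0.05426 kg/m.
D = 0.691²/(4π × 79.0 × 0.05426²) = 0.163 m²/day.

0.163 m²/day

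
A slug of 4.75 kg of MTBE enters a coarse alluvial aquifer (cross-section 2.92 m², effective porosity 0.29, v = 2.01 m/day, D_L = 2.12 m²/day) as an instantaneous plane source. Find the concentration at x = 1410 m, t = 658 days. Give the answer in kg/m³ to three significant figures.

For an instantaneous plane source, C(x,t) = M/(n_e·A·√(4πDt)) · exp(−(x−vt)²/(4Dt)), with n_e·A the pore (flow) area.
Plume center vt = 2.01 × 658 = 1322.58 m, so the well at 1410 m is 87.42 m downgradient of the peak.
√(4πDt) = 132.4 m, giving peak height M/(n_e·A·√(4πDt)) = 4.75/(0.29 × 2.92 × 132.4) = 0.04237 kg/m³.
(x−vt)²/(4Dt) = (87.42)²/(4 × 2.12 × 658) = 1.370; exp(−1.370) = 0.2541.
C = 0.04237 × 0.2541 = 0.0108 kg/m³.

0.0108 kg/m³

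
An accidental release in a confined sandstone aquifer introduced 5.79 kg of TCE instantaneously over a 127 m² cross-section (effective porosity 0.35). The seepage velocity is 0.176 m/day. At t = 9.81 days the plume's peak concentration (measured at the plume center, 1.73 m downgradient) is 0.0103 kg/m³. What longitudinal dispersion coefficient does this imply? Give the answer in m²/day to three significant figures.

At the plume center C_max = M/(n_e·A·√(4πDt)), so D = M²/(4πt·(n_e·A·C_max)²).
n_e·A·C_max = 0.35 × 127 × 0.0103 = 0.4578 kg/m.
D = 5.79²/(4π × 9.81 × 0.4578²) = 1.30 m²/day.

1.30 m²/day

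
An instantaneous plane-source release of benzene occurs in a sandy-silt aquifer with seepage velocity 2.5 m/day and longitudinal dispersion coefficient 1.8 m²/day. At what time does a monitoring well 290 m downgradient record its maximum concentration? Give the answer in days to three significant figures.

For the 1D instantaneous-source solution, setting ∂C/∂t = 0 at fixed x gives v²t² + 2Dt − x² = 0, so t = (√(D² + v²x²) − D)/v².
√(D² + v²x²) = √(1.8² + 2.5² × 290²) = 725.0; v² = 6.25.
t = (725.0 − 1.8)/6.25 = 116 days (vs. the pure-advection estimate x/v = 116 d).

116 days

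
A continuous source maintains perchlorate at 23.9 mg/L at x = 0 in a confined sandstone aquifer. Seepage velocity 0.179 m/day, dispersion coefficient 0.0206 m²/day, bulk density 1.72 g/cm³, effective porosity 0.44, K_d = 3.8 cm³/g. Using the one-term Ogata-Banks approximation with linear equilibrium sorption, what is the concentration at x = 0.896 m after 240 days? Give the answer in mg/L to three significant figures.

23.6 mg/L

Retardation factor R = 1 + ρ_b·K_d/n = 1 + 1.72 × 3.8/0.44 = 15.85.
Sorption retards both mechanisms: v_R = v/R = 0.01129 m/day, D_R = D/R = 0.001300 m²/day.
v_R·t = 0.01129 × 240 = 2.7096 m; 2√(D_R t) = 1.117 m; argument = (0.896 − 2.7096)/1.117 = -1.624.
C = C₀ × ½·erfc(-1.624) = 23.9 × 0.9892 = 23.6 mg/L.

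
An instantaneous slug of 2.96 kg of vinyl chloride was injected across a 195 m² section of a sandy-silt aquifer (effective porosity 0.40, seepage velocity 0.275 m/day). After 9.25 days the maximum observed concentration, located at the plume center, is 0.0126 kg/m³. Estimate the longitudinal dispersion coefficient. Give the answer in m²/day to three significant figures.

At the plume center C_max = M/(n_e·A·√(4πDt)), so D = M²/(4πt·(n_e·A·C_max)²).
n_e·A·C_max = 0.40 × 195 × 0.0126 = 0.9828 kg/m.
D = 2.96²/(4π × 9.25 × 0.9828²) = 0.0780 m²/day.

0.0780 m²/day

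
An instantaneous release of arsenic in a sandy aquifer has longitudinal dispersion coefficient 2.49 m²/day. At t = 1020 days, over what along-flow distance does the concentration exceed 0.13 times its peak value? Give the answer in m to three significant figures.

288 m

The plume is Gaussian with σ = √(2Dt) = √(2 × 2.49 × 1020) = 71.27 m.
C/C_peak = exp(−Δx²/(2σ²)) = 0.13 ⇒ Δx = σ·√(−2 ln 0.13) = 71.27 × 2.020 = 144.0 m.
Width = 2Δx = 288 m.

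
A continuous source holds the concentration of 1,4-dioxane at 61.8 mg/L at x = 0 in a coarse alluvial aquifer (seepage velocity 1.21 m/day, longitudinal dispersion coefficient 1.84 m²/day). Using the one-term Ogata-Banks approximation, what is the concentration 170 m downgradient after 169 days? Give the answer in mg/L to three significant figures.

56.7 mg/L

For a continuous step input, C/C₀ ≈ ½·erfc((x−vt)/(2√(Dt))).
vt = 1.21 × 169 = 204.49 m and 2√(Dt) = 2√(1.84 × 169) = 35.27 m.
Argument (x−vt)/(2√(Dt)) = (170 − 204.49)/35.27 = -0.9779; ½·erfc(-0.9779) = 0.9167.
C = 61.8 × 0.9167 = 56.7 mg/L.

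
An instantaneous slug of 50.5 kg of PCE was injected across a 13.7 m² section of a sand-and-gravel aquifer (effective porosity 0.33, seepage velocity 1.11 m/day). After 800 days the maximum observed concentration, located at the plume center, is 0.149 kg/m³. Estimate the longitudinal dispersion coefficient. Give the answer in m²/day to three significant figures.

0.559 m²/day

At the plume center C_max = M/(n_e·A·√(4πDt)), so D = M²/(4πt·(n_e·A·C_max)²).
n_e·A·C_max = 0.33 × 13.7 × 0.149 = 0.6736 kg/m.
D = 50.5²/(4π × 800 × 0.6736²) = 0.559 m²/day.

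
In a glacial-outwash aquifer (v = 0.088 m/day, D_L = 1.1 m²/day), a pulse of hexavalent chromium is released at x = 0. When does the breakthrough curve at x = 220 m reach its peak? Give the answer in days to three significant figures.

For the 1D instantaneous-source solution, setting ∂C/∂t = 0 at fixed x gives v²t² + 2Dt − x² = 0, so t = (√(D² + v²x²) − D)/v².
√(D² + v²x²) = √(1.1² + 0.088² × 220²) = 19.39; v² = 0.007744.
t = (19.39 − 1.1)/0.007744 = 2360 days (vs. the pure-advection estimate x/v = 2500 d).

2360 days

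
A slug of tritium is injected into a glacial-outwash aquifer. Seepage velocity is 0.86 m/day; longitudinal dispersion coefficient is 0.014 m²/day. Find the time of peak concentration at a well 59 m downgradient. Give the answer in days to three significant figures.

For the 1D instantaneous-source solution, setting ∂C/∂t = 0 at fixed x gives v²t² + 2Dt − x² = 0, so t = (√(D² + v²x²) − D)/v².
√(D² + v²x²) = √(0.014² + 0.86² × 59²) = 50.74; v² = 0.7396.
t = (50.74 − 0.014)/0.7396 = 68.6 days (vs. the pure-advection estimate x/v = 68.6 d).

68.6 days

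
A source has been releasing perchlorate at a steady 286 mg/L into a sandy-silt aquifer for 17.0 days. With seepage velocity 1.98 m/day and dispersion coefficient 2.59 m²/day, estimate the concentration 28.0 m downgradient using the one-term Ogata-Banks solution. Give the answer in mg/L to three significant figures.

For a continuous step input, C/C₀ ≈ ½·erfc((x−vt)/(2√(Dt))).
vt = 1.98 × 17.0 = 33.66 m and 2√(Dt) = 2√(2.59 × 17.0) = 13.27 m.
Argument (x−vt)/(2√(Dt)) = (28.0 − 33.66)/13.27 = -0.4265; ½·erfc(-0.4265) = 0.7268.
C = 286 × 0.7268 = 208 mg/L.

208 mg/L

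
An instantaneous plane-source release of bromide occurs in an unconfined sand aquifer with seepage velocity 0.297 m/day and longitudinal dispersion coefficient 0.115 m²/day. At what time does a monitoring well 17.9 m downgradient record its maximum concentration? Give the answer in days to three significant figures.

For the 1D instantaneous-source solution, setting ∂C/∂t = 0 at fixed x gives v²t² + 2Dt − x² = 0, so t = (√(D² + v²x²) − D)/v².
√(D² + v²x²) = √(0.115² + 0.297² × 17.9²) = 5.318; v² = 0.088209.
t = (5.318 − 0.115)/0.088209 = 59.0 days (vs. the pure-advection estimate x/v = 60.3 d).

59.0 days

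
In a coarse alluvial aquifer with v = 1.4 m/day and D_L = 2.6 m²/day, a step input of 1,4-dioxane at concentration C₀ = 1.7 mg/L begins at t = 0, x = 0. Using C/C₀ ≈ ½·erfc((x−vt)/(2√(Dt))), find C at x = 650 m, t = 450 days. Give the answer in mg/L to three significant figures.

For a continuous step input, C/C₀ ≈ ½·erfc((x−vt)/(2√(Dt))).
vt = 1.4 × 450 = 630 m and 2√(Dt) = 2√(2.6 × 450) = 68.41 m.
Argument (x−vt)/(2√(Dt)) = (650 − 630)/68.41 = 0.2924; ½·erfc(0.2924) = 0.3396.
C = 1.7 × 0.3396 = 0.577 mg/L.

0.577 mg/L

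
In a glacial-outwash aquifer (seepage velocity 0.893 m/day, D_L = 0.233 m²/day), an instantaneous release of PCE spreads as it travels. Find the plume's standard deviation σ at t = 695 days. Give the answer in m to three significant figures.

18.0 m

Dispersive spreading gives a Gaussian with σ² = 2Dt; advection only shifts the center.
σ = √(2 × 0.233 × 695) = 18.0 m.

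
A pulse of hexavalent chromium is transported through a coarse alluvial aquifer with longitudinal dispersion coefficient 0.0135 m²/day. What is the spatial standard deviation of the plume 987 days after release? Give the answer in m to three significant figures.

5.16 m

Dispersive spreading gives a Gaussian with σ² = 2Dt; advection only shifts the center.
σ = √(2 × 0.0135 × 987) = 5.16 m.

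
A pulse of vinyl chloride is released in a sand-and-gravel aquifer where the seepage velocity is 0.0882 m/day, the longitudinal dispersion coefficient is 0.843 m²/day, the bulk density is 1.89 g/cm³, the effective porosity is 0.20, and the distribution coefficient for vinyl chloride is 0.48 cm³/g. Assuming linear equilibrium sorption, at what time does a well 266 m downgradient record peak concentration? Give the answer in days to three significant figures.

Retardation factor R = 1 + ρ_b·K_d/n = 1 + 1.89 × 0.48/0.20 = 5.536.
Sorption retards both mechanisms: v_R = v/R = 0.01593 m/day, D_R = D/R = 0.1523 m²/day.
Peak time from v_R²t² + 2D_R t − x² = 0: t = (√(D_R² + v_R²x²) − D_R)/v_R².
√(D_R² + v_R²x²) = √(0.1523² + 0.01593² × 266²) = 4.240; v_R² = 0.0002538.
t = (4.240 − 0.1523)/0.0002538 = 16100 days.

16100 days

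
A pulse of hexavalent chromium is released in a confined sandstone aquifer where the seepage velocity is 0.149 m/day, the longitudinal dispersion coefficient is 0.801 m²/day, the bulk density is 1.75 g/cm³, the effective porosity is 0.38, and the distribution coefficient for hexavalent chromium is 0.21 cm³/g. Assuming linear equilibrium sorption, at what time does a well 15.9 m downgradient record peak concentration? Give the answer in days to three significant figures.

151 days

Retardation factor R = 1 + ρ_b·K_d/n = 1 + 1.75 × 0.21/0.38 = 1.967.
Sorption retards both mechanisms: v_R = v/R = 0.07575 m/day, D_R = D/R = 0.4072 m²/day.
Peak time from v_R²t² + 2D_R t − x² = 0: t = (√(D_R² + v_R²x²) − D_R)/v_R².
√(D_R² + v_R²x²) = √(0.4072² + 0.07575² × 15.9²) = 1.271; v_R² = 0.005738.
t = (1.271 − 0.4072)/0.005738 = 151 days.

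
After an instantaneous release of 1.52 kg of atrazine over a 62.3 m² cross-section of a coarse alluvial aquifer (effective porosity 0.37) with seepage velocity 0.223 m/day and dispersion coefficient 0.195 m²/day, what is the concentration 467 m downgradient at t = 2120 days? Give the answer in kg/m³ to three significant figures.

For an instantaneous plane source, C(x,t) = M/(n_e·A·√(4πDt)) · exp(−(x−vt)²/(4Dt)), with n_e·A the pore (flow) area.
Plume center vt = 0.223 × 2120 = 472.76 m, so the well at 467 m is 5.76 m upgradient of the peak.
√(4πDt) = 72.08 m, giving peak height M/(n_e·A·√(4πDt)) = 1.52/(0.37 × 62.3 × 72.08) = 0.0009148 kg/m³.
(x−vt)²/(4Dt) = (-5.76)²/(4 × 0.195 × 2120) = 0.02006; exp(−0.02006) = 0.9801.
C = 0.0009148 × 0.9801 = 0.000897 kg/m³.

0.000897 kg/m³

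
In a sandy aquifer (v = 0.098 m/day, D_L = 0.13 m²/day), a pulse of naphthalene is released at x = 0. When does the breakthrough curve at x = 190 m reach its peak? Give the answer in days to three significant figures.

For the 1D instantaneous-source solution, setting ∂C/∂t = 0 at fixed x gives v²t² + 2Dt − x² = 0, so t = (√(D² + v²x²) − D)/v².
√(D² + v²x²) = √(0.13² + 0.098² × 190²) = 18.62; v² = 0.009604.
t = (18.62 − 0.13)/0.009604 = 1930 days (vs. the pure-advection estimate x/v = 1940 d).

1930 days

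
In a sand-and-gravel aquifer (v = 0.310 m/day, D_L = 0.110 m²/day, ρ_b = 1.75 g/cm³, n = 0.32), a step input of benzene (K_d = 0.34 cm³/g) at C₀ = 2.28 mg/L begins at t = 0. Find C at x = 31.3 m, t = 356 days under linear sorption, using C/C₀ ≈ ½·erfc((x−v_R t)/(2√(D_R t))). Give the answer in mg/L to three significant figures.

Retardation factor R = 1 + ρ_b·K_d/n = 1 + 1.75 × 0.34/0.32 = 2.859.
Sorption retards both mechanisms: v_R = v/R = 0.1084 m/day, D_R = D/R = 0.03847 m²/day.
v_R·t = 0.1084 × 356 = 38.5904 m; 2√(D_R t) = 7.401 m; argument = (31.3 − 38.5904)/7.401 = -0.9851.
C = C₀ × ½·erfc(-0.9851) = 2.28 × 0.9182 = 2.09 mg/L.

2.09 mg/L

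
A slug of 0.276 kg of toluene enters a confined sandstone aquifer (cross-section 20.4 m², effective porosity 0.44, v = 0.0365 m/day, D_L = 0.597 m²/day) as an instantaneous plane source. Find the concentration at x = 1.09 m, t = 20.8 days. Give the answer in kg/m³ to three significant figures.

0.00246 kg/m³

For an instantaneous plane source, C(x,t) = M/(n_e·A·√(4πDt)) · exp(−(x−vt)²/(4Dt)), with n_e·A the pore (flow) area.
Plume center vt = 0.0365 × 20.8 = 0.7592 m, so the well at 1.09 m is 0.3308 m downgradient of the peak.
√(4πDt) = 12.49 m, giving peak height M/(n_e·A·√(4πDt)) = 0.276/(0.44 × 20.4 × 12.49) = 0.002462 kg/m³.
(x−vt)²/(4Dt) = (0.3308)²/(4 × 0.597 × 20.8) = 0.002203; exp(−0.002203) = 0.9978.
C = 0.002462 × 0.9978 = 0.00246 kg/m³.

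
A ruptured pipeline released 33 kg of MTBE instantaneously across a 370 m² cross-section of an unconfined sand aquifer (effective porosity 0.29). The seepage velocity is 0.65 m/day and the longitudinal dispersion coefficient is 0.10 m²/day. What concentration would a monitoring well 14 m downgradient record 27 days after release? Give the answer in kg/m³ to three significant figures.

For an instantaneous plane source, C(x,t) = M/(n_e·A·√(4πDt)) · exp(−(x−vt)²/(4Dt)), with n_e·A the pore (flow) area.
Plume center vt = 0.65 × 27 = 17.55 m, so the well at 14 m is 3.55 m upgradient of the peak.
√(4πDt) = 5.825 m, giving peak height M/(n_e·A·√(4πDt)) = 33/(0.29 × 370 × 5.825) = 0.05280 kg/m³.
(x−vt)²/(4Dt) = (-3.55)²/(4 × 0.10 × 27) = 1.167; exp(−1.167) = 0.3113.
C = 0.05280 × 0.3113 = 0.0164 kg/m³.

0.0164 kg/m³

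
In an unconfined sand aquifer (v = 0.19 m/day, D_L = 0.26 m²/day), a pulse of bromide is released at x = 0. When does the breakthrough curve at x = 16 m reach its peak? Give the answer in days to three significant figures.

For the 1D instantaneous-source solution, setting ∂C/∂t = 0 at fixed x gives v²t² + 2Dt − x² = 0, so t = (√(D² + v²x²) − D)/v².
√(D² + v²x²) = √(0.26² + 0.19² × 16²) = 3.051; v² = 0.0361.
t = (3.051 − 0.26)/0.0361 = 77.3 days (vs. the pure-advection estimate x/v = 84.2 d).

77.3 days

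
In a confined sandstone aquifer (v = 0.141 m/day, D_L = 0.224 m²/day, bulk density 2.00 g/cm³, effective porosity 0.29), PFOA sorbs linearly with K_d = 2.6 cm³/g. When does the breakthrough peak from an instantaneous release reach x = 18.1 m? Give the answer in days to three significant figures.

2230 days

Retardation factor R = 1 + ρ_b·K_d/n = 1 + 2.00 × 2.6/0.29 = 18.93.
Sorption retards both mechanisms: v_R = v/R = 0.007448 m/day, D_R = D/R = 0.01183 m²/day.
Peak time from v_R²t² + 2D_R t − x² = 0: t = (√(D_R² + v_R²x²) − D_R)/v_R².
√(D_R² + v_R²x²) = √(0.01183² + 0.007448² × 18.1²) = 0.1353; v_R² = 5.547e-05.
t = (0.1353 − 0.01183)/5.547e-05 = 2230 days.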